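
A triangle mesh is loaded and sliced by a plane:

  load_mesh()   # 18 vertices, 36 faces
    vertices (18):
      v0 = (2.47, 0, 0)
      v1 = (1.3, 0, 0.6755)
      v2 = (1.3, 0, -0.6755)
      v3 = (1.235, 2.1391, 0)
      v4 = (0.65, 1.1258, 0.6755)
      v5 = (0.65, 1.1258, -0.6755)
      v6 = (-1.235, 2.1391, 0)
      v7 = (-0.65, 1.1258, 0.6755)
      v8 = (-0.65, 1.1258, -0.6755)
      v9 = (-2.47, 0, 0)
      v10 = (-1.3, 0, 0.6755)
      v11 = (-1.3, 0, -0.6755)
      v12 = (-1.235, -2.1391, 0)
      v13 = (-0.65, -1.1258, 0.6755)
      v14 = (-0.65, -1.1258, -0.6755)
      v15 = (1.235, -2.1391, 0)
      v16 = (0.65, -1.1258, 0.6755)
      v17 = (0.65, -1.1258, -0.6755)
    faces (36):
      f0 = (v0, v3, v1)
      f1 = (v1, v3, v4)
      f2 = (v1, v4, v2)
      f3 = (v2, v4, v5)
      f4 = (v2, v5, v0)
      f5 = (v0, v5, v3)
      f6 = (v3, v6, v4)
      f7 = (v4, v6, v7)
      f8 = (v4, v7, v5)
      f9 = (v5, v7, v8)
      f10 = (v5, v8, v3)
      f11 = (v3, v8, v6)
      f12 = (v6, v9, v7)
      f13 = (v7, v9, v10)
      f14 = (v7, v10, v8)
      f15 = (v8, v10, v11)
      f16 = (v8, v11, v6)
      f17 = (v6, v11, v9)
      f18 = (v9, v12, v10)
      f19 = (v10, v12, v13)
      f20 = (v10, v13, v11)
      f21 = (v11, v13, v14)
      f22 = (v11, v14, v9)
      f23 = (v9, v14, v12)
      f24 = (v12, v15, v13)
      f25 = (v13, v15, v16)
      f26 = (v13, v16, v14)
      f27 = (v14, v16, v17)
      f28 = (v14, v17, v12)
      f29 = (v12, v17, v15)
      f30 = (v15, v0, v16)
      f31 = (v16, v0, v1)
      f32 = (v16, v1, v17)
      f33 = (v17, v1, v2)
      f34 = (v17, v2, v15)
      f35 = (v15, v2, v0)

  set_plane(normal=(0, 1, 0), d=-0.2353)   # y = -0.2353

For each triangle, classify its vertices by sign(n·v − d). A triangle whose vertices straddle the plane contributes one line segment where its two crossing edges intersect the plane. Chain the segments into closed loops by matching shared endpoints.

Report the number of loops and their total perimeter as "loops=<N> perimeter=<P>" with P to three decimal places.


Straddling triangles (12 of 36):
  (v9,v12,v10) [+-+] → (-2.33415, -0.2353, 0)–(-1.29285, -0.2353, 0.601195)  len=1.2024
  (v10,v12,v13) [+--] → (-1.29285, -0.2353, 0.601195)–(-1.16415, -0.2353, 0.6755)  len=0.1486
  (v10,v13,v11) [+-+] → (-1.16415, -0.2353, 0.6755)–(-1.16415, -0.2353, -0.393132)  len=1.0686
  (v11,v13,v14) [+--] → (-1.16415, -0.2353, -0.393132)–(-1.16415, -0.2353, -0.6755)  len=0.2824
  (v11,v14,v9) [+-+] → (-1.16415, -0.2353, -0.6755)–(-2.08961, -0.2353, -0.141184)  len=1.0686
  (v9,v14,v12) [+--] → (-2.08961, -0.2353, -0.141184)–(-2.33415, -0.2353, 0)  len=0.2824
  (v15,v0,v16) [-+-] → (2.33415, -0.2353, 0)–(2.08961, -0.2353, 0.141184)  len=0.2824
  (v16,v0,v1) [-++] → (2.08961, -0.2353, 0.141184)–(1.16415, -0.2353, 0.6755)  len=1.0686
  (v16,v1,v17) [-+-] → (1.16415, -0.2353, 0.6755)–(1.16415, -0.2353, 0.393132)  len=0.2824
  (v17,v1,v2) [-++] → (1.16415, -0.2353, 0.393132)–(1.16415, -0.2353, -0.6755)  len=1.0686
  (v17,v2,v15) [-+-] → (1.16415, -0.2353, -0.6755)–(1.29285, -0.2353, -0.601195)  len=0.1486
  (v15,v2,v0) [-++] → (1.29285, -0.2353, -0.601195)–(2.33415, -0.2353, 0)  len=1.2024

Chained into 2 loop(s):
  loop 1: 6 segments, perimeter = 4.0530
  loop 2: 6 segments, perimeter = 4.0530
Total perimeter = 8.106

loops=2 perimeter=8.106


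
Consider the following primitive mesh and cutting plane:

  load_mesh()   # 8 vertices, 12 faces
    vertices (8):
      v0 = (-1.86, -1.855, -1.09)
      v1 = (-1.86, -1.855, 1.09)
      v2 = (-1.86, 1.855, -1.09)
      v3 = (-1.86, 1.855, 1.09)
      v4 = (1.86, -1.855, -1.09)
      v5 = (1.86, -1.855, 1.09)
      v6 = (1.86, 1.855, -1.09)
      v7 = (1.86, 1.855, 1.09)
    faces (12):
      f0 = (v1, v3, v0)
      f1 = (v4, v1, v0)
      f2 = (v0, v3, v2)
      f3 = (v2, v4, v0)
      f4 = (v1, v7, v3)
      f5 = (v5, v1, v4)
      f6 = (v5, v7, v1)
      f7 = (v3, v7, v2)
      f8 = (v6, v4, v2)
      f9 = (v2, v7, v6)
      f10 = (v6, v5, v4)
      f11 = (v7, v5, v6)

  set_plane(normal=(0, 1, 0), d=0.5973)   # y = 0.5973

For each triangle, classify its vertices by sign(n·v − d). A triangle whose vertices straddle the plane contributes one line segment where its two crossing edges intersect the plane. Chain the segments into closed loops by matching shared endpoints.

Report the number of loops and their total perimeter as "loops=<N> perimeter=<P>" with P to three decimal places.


loops=1 perimeter=11.800

Straddling triangles (8 of 12):
  (v1,v3,v0) [-+-] → (-1.86, 0.5973, 1.09)–(-1.86, 0.5973, 0.350974)  len=0.7390
  (v0,v3,v2) [-++] → (-1.86, 0.5973, 0.350974)–(-1.86, 0.5973, -1.09)  len=1.4410
  (v2,v4,v0) [+--] → (-0.59891, 0.5973, -1.09)–(-1.86, 0.5973, -1.09)  len=1.2611
  (v1,v7,v3) [-++] → (0.59891, 0.5973, 1.09)–(-1.86, 0.5973, 1.09)  len=2.4589
  (v5,v7,v1) [-+-] → (1.86, 0.5973, 1.09)–(0.59891, 0.5973, 1.09)  len=1.2611
  (v6,v4,v2) [+-+] → (1.86, 0.5973, -1.09)–(-0.59891, 0.5973, -1.09)  len=2.4589
  (v6,v5,v4) [+--] → (1.86, 0.5973, -0.350974)–(1.86, 0.5973, -1.09)  len=0.7390
  (v7,v5,v6) [+-+] → (1.86, 0.5973, 1.09)–(1.86, 0.5973, -0.350974)  len=1.4410

Chained into 1 loop(s):
  loop 1: 8 segments, perimeter = 11.8000
Total perimeter = 11.800


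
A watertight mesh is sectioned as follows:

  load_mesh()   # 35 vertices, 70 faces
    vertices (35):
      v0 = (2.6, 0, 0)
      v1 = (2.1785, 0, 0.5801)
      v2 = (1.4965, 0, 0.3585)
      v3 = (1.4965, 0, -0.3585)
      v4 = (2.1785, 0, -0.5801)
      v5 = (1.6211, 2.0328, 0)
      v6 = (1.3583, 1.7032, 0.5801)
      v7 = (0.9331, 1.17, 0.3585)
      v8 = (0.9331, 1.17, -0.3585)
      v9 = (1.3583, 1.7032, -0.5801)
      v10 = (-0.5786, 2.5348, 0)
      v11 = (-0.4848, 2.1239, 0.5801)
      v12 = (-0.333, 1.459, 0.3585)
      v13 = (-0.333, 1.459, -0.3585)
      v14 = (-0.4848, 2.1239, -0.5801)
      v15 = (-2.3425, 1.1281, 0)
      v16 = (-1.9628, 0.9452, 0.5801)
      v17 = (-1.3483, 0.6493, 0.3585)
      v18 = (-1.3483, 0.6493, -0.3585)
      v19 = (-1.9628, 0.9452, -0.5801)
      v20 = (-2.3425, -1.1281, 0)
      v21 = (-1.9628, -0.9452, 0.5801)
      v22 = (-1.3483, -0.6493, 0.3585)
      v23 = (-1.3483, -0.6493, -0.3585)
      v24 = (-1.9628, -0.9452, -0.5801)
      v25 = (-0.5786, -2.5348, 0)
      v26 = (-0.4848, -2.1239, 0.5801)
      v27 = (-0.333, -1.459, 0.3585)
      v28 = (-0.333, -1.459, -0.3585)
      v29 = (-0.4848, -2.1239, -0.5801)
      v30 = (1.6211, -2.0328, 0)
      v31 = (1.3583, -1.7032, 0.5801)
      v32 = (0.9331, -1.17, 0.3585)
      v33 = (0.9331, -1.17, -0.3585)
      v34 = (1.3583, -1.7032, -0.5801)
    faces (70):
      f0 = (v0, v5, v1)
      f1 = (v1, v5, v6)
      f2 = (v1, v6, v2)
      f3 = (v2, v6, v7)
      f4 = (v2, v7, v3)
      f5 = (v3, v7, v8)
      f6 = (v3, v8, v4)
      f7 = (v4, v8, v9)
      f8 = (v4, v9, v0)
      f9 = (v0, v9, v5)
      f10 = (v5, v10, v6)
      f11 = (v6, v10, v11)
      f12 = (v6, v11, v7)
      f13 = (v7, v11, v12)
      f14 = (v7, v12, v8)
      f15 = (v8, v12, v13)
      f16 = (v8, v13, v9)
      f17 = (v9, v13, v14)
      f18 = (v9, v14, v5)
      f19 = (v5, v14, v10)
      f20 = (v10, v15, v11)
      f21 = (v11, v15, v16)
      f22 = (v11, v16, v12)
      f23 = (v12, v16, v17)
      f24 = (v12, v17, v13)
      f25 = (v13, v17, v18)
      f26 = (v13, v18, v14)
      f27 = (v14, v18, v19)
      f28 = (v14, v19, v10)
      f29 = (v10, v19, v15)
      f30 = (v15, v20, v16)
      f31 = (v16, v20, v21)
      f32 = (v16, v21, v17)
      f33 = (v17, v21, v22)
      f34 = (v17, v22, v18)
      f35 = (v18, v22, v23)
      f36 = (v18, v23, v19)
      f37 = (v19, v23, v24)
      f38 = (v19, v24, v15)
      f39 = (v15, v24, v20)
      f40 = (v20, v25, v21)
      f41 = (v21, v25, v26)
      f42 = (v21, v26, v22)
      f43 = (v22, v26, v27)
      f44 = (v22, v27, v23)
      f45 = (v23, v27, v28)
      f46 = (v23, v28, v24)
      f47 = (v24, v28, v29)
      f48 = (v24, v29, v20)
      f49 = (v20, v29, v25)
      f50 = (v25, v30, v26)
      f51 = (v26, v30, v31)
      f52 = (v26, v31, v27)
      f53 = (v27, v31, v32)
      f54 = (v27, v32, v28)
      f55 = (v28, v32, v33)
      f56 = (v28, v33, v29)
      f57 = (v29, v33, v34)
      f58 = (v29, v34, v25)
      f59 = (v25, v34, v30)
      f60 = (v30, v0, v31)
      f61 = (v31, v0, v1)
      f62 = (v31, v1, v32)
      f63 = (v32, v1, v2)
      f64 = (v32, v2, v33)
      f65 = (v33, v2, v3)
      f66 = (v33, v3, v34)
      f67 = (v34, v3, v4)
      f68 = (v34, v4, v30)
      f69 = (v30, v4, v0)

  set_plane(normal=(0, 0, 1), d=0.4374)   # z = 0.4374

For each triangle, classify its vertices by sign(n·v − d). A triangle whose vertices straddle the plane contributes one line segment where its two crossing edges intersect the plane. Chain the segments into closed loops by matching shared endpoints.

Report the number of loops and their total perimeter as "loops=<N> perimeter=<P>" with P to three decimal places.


loops=2 perimeter=24.428

Straddling triangles (28 of 70):
  (v0,v5,v1) [--+] → (2.04138, 0.500053, 0.4374)–(2.28219, 0, 0.4374)  len=0.5550
  (v1,v5,v6) [+-+] → (2.04138, 0.500053, 0.4374)–(1.42295, 1.78428, 0.4374)  len=1.4254
  (v1,v6,v2) [++-] → (1.44729, 0.606419, 0.4374)–(1.73932, 0, 0.4374)  len=0.6731
  (v2,v6,v7) [-+-] → (1.44729, 0.606419, 0.4374)–(1.08449, 1.35984, 0.4374)  len=0.8362
  (v5,v10,v6) [--+] → (0.881838, 1.90777, 0.4374)–(1.42295, 1.78428, 0.4374)  len=0.5550
  (v6,v10,v11) [+-+] → (0.881838, 1.90777, 0.4374)–(-0.507874, 2.22498, 0.4374)  len=1.4255
  (v6,v11,v7) [++-] → (0.428261, 1.50963, 0.4374)–(1.08449, 1.35984, 0.4374)  len=0.6731
  (v7,v11,v12) [-+-] → (0.428261, 1.50963, 0.4374)–(-0.387048, 1.69574, 0.4374)  len=0.8363
  (v10,v15,v11) [--+] → (-0.941779, 1.87894, 0.4374)–(-0.507874, 2.22498, 0.4374)  len=0.5550
  (v11,v15,v16) [+-+] → (-0.941779, 1.87894, 0.4374)–(-2.0562, 0.990192, 0.4374)  len=1.4254
  (v11,v16,v12) [++-] → (-0.913285, 1.27606, 0.4374)–(-0.387048, 1.69574, 0.4374)  len=0.6731
  (v12,v16,v17) [-+-] → (-0.913285, 1.27606, 0.4374)–(-1.56709, 0.754654, 0.4374)  len=0.8363
  (v15,v20,v16) [--+] → (-2.0562, 0.435185, 0.4374)–(-2.0562, 0.990192, 0.4374)  len=0.5550
  (v16,v20,v21) [+-+] → (-2.0562, 0.435185, 0.4374)–(-2.0562, -0.990192, 0.4374)  len=1.4254
  (v16,v21,v17) [++-] → (-1.56709, 0.0815832, 0.4374)–(-1.56709, 0.754654, 0.4374)  len=0.6731
  (v17,v21,v22) [-+-] → (-1.56709, 0.0815832, 0.4374)–(-1.56709, -0.754654, 0.4374)  len=0.8362
  (v20,v25,v21) [--+] → (-1.6223, -1.33623, 0.4374)–(-2.0562, -0.990192, 0.4374)  len=0.5550
  (v21,v25,v26) [+-+] → (-1.6223, -1.33623, 0.4374)–(-0.507874, -2.22498, 0.4374)  len=1.4254
  (v21,v26,v22) [++-] → (-1.04085, -1.17433, 0.4374)–(-1.56709, -0.754654, 0.4374)  len=0.6731
  (v22,v26,v27) [-+-] → (-1.04085, -1.17433, 0.4374)–(-0.387048, -1.69574, 0.4374)  len=0.8363
  (v25,v30,v26) [--+] → (0.0332347, -2.10149, 0.4374)–(-0.507874, -2.22498, 0.4374)  len=0.5550
  (v26,v30,v31) [+-+] → (0.0332347, -2.10149, 0.4374)–(1.42295, -1.78428, 0.4374)  len=1.4255
  (v26,v31,v27) [++-] → (0.269182, -1.54595, 0.4374)–(-0.387048, -1.69574, 0.4374)  len=0.6731
  (v27,v31,v32) [-+-] → (0.269182, -1.54595, 0.4374)–(1.08449, -1.35984, 0.4374)  len=0.8363
  (v30,v0,v31) [--+] → (1.66375, -1.28423, 0.4374)–(1.42295, -1.78428, 0.4374)  len=0.5550
  (v31,v0,v1) [+-+] → (1.66375, -1.28423, 0.4374)–(2.28219, 0, 0.4374)  len=1.4254
  (v31,v1,v32) [++-] → (1.37652, -0.753425, 0.4374)–(1.08449, -1.35984, 0.4374)  len=0.6731
  (v32,v1,v2) [-+-] → (1.37652, -0.753425, 0.4374)–(1.73932, 0, 0.4374)  len=0.8362

Chained into 2 loop(s):
  loop 1: 14 segments, perimeter = 13.8629
  loop 2: 14 segments, perimeter = 10.5654
Total perimeter = 24.428


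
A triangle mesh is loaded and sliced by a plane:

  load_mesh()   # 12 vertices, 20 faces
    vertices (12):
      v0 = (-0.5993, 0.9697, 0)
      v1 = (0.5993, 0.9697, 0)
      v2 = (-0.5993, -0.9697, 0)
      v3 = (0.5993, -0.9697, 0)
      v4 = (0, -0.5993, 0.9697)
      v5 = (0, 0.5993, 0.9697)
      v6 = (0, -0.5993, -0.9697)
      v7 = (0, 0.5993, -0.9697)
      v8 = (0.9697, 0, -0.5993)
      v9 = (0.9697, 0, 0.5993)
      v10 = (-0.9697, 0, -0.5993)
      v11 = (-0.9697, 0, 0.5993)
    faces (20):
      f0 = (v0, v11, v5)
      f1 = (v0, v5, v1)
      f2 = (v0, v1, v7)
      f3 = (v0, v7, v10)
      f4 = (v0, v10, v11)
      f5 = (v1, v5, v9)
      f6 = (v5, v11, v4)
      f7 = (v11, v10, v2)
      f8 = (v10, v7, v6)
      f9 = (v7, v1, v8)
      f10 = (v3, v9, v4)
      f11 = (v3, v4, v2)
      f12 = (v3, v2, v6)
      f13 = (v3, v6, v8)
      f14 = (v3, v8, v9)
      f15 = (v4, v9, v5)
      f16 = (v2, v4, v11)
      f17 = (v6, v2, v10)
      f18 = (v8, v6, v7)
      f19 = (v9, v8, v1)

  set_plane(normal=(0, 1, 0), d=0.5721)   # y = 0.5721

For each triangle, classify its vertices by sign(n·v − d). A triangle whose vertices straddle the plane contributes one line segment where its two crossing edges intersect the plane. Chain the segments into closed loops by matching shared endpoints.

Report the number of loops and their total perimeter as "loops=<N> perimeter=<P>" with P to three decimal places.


loops=1 perimeter=5.172

Straddling triangles (10 of 20):
  (v0,v11,v5) [+-+] → (-0.751173, 0.5721, 0.245727)–(-0.0440111, 0.5721, 0.952889)  len=1.0001
  (v0,v7,v10) [++-] → (-0.0440111, 0.5721, -0.952889)–(-0.751173, 0.5721, -0.245727)  len=1.0001
  (v0,v10,v11) [+--] → (-0.751173, 0.5721, -0.245727)–(-0.751173, 0.5721, 0.245727)  len=0.4915
  (v1,v5,v9) [++-] → (0.0440111, 0.5721, 0.952889)–(0.751173, 0.5721, 0.245727)  len=1.0001
  (v5,v11,v4) [+--] → (-0.0440111, 0.5721, 0.952889)–(0, 0.5721, 0.9697)  len=0.0471
  (v10,v7,v6) [-+-] → (-0.0440111, 0.5721, -0.952889)–(0, 0.5721, -0.9697)  len=0.0471
  (v7,v1,v8) [++-] → (0.751173, 0.5721, -0.245727)–(0.0440111, 0.5721, -0.952889)  len=1.0001
  (v4,v9,v5) [--+] → (0.0440111, 0.5721, 0.952889)–(0, 0.5721, 0.9697)  len=0.0471
  (v8,v6,v7) [--+] → (0, 0.5721, -0.9697)–(0.0440111, 0.5721, -0.952889)  len=0.0471
  (v9,v8,v1) [--+] → (0.751173, 0.5721, -0.245727)–(0.751173, 0.5721, 0.245727)  len=0.4915

Chained into 1 loop(s):
  loop 1: 10 segments, perimeter = 5.1717
Total perimeter = 5.172


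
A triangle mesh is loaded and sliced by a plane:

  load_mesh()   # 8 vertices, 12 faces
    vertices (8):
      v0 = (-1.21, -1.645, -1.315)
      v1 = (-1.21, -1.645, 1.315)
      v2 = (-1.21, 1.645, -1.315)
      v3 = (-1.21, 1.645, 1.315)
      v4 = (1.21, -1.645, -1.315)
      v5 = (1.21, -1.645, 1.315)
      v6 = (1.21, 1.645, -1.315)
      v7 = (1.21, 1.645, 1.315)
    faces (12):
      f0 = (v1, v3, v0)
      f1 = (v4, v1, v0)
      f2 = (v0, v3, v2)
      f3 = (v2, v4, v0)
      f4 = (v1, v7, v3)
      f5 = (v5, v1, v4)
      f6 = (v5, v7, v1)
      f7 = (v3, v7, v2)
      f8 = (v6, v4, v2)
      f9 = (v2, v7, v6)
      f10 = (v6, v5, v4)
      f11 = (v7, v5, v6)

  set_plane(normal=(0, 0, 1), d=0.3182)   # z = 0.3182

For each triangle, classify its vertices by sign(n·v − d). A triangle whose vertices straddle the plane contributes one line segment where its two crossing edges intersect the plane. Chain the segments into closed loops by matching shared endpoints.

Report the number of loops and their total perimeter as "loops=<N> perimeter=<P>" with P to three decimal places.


Straddling triangles (8 of 12):
  (v1,v3,v0) [++-] → (-1.21, 0.398052, 0.3182)–(-1.21, -1.645, 0.3182)  len=2.0431
  (v4,v1,v0) [-+-] → (-0.292792, -1.645, 0.3182)–(-1.21, -1.645, 0.3182)  len=0.9172
  (v0,v3,v2) [-+-] → (-1.21, 0.398052, 0.3182)–(-1.21, 1.645, 0.3182)  len=1.2469
  (v5,v1,v4) [++-] → (-0.292792, -1.645, 0.3182)–(1.21, -1.645, 0.3182)  len=1.5028
  (v3,v7,v2) [++-] → (0.292792, 1.645, 0.3182)–(-1.21, 1.645, 0.3182)  len=1.5028
  (v2,v7,v6) [-+-] → (0.292792, 1.645, 0.3182)–(1.21, 1.645, 0.3182)  len=0.9172
  (v6,v5,v4) [-+-] → (1.21, -0.398052, 0.3182)–(1.21, -1.645, 0.3182)  len=1.2469
  (v7,v5,v6) [++-] → (1.21, -0.398052, 0.3182)–(1.21, 1.645, 0.3182)  len=2.0431

Chained into 1 loop(s):
  loop 1: 8 segments, perimeter = 11.4200
Total perimeter = 11.420

loops=1 perimeter=11.420


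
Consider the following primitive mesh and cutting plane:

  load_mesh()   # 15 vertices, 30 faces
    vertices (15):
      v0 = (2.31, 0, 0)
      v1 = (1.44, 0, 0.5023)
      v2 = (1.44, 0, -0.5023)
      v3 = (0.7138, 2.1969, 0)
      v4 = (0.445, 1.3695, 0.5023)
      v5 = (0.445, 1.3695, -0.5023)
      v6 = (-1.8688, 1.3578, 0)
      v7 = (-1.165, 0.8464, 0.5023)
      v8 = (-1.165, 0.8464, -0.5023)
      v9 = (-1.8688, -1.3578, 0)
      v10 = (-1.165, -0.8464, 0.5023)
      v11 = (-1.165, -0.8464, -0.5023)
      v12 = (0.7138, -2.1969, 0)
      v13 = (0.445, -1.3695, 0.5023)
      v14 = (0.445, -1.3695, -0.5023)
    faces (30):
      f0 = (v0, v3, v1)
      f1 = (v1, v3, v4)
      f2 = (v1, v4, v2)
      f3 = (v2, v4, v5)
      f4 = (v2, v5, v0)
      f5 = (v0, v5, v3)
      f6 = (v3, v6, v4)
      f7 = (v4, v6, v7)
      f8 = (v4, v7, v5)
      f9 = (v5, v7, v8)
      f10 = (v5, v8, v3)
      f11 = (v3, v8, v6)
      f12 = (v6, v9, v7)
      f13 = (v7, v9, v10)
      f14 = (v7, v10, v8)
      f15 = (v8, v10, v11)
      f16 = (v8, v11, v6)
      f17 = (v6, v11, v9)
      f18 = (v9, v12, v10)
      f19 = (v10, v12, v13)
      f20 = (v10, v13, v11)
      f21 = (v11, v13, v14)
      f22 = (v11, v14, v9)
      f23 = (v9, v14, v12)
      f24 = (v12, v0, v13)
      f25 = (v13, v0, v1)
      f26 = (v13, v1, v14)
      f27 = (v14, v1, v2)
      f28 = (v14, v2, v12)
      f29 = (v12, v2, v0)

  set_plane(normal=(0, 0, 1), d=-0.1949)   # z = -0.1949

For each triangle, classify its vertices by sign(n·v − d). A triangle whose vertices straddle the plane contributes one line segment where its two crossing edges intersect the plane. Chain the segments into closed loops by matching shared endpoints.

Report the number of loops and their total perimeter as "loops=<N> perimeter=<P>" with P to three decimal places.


Straddling triangles (20 of 30):
  (v1,v4,v2) [++-] → (1.13554, 0.419057, -0.1949)–(1.44, 0, -0.1949)  len=0.5180
  (v2,v4,v5) [-+-] → (1.13554, 0.419057, -0.1949)–(0.445, 1.3695, -0.1949)  len=1.1748
  (v2,v5,v0) [--+] → (1.58635, 0.531387, -0.1949)–(1.97243, 0, -0.1949)  len=0.6568
  (v0,v5,v3) [+-+] → (1.58635, 0.531387, -0.1949)–(0.609502, 1.87586, -0.1949)  len=1.6619
  (v4,v7,v5) [++-] → (-0.0476478, 1.20944, -0.1949)–(0.445, 1.3695, -0.1949)  len=0.5180
  (v5,v7,v8) [-+-] → (-0.0476478, 1.20944, -0.1949)–(-1.165, 0.8464, -0.1949)  len=1.1748
  (v5,v8,v3) [--+] → (-0.0152028, 1.67289, -0.1949)–(0.609502, 1.87586, -0.1949)  len=0.6569
  (v3,v8,v6) [+-+] → (-0.0152028, 1.67289, -0.1949)–(-1.59571, 1.15937, -0.1949)  len=1.6618
  (v7,v10,v8) [++-] → (-1.165, 0.328416, -0.1949)–(-1.165, 0.8464, -0.1949)  len=0.5180
  (v8,v10,v11) [-+-] → (-1.165, 0.328416, -0.1949)–(-1.165, -0.8464, -0.1949)  len=1.1748
  (v8,v11,v6) [--+] → (-1.59571, 0.502537, -0.1949)–(-1.59571, 1.15937, -0.1949)  len=0.6568
  (v6,v11,v9) [+-+] → (-1.59571, 0.502537, -0.1949)–(-1.59571, -1.15937, -0.1949)  len=1.6619
  (v10,v13,v11) [++-] → (-0.672352, -1.00646, -0.1949)–(-1.165, -0.8464, -0.1949)  len=0.5180
  (v11,v13,v14) [-+-] → (-0.672352, -1.00646, -0.1949)–(0.445, -1.3695, -0.1949)  len=1.1748
  (v11,v14,v9) [--+] → (-0.971011, -1.36234, -0.1949)–(-1.59571, -1.15937, -0.1949)  len=0.6569
  (v9,v14,v12) [+-+] → (-0.971011, -1.36234, -0.1949)–(0.609502, -1.87586, -0.1949)  len=1.6618
  (v13,v1,v14) [++-] → (0.749462, -0.950443, -0.1949)–(0.445, -1.3695, -0.1949)  len=0.5180
  (v14,v1,v2) [-+-] → (0.749462, -0.950443, -0.1949)–(1.44, 0, -0.1949)  len=1.1748
  (v14,v2,v12) [--+] → (0.995577, -1.34447, -0.1949)–(0.609502, -1.87586, -0.1949)  len=0.6568
  (v12,v2,v0) [+-+] → (0.995577, -1.34447, -0.1949)–(1.97243, 0, -0.1949)  len=1.6619

Chained into 2 loop(s):
  loop 1: 10 segments, perimeter = 8.4641
  loop 2: 10 segments, perimeter = 11.5935
Total perimeter = 20.058

loops=2 perimeter=20.058


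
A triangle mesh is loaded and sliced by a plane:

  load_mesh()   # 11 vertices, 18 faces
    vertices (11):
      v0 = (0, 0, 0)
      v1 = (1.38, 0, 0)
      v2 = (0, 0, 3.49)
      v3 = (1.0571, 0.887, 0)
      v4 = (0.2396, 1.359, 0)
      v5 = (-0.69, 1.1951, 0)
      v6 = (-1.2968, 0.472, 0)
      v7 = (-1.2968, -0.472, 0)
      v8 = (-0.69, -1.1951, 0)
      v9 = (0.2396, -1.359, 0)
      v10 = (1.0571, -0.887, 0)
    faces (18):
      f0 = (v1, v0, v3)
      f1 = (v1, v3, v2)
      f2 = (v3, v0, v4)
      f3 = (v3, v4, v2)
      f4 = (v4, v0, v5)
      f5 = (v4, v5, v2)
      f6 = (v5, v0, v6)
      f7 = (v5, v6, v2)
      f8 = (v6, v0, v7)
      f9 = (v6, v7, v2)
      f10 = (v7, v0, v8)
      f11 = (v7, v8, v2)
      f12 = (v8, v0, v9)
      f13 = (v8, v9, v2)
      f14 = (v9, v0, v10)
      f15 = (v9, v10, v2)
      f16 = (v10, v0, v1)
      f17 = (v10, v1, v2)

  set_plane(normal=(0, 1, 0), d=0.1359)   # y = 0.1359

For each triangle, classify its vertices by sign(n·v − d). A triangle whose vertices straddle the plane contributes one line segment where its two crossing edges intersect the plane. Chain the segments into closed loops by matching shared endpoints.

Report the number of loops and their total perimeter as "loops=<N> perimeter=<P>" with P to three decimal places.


loops=1 perimeter=9.477

Straddling triangles (10 of 18):
  (v1,v0,v3) [--+] → (0.161962, 0.1359, 0)–(1.33053, 0.1359, 0)  len=1.1686
  (v1,v3,v2) [-+-] → (1.33053, 0.1359, 0)–(0.161962, 0.1359, 2.95529)  len=3.1779
  (v3,v0,v4) [+-+] → (0.161962, 0.1359, 0)–(0.02396, 0.1359, 0)  len=0.1380
  (v3,v4,v2) [++-] → (0.02396, 0.1359, 3.141)–(0.161962, 0.1359, 2.95529)  len=0.2314
  (v4,v0,v5) [+-+] → (0.02396, 0.1359, 0)–(-0.0784629, 0.1359, 0)  len=0.1024
  (v4,v5,v2) [++-] → (-0.0784629, 0.1359, 3.09314)–(0.02396, 0.1359, 3.141)  len=0.1131
  (v5,v0,v6) [+-+] → (-0.0784629, 0.1359, 0)–(-0.373379, 0.1359, 0)  len=0.2949
  (v5,v6,v2) [++-] → (-0.373379, 0.1359, 2.48515)–(-0.0784629, 0.1359, 3.09314)  len=0.6757
  (v6,v0,v7) [+--] → (-0.373379, 0.1359, 0)–(-1.2968, 0.1359, 0)  len=0.9234
  (v6,v7,v2) [+--] → (-1.2968, 0.1359, 0)–(-0.373379, 0.1359, 2.48515)  len=2.6512

Chained into 1 loop(s):
  loop 1: 10 segments, perimeter = 9.4766
Total perimeter = 9.477


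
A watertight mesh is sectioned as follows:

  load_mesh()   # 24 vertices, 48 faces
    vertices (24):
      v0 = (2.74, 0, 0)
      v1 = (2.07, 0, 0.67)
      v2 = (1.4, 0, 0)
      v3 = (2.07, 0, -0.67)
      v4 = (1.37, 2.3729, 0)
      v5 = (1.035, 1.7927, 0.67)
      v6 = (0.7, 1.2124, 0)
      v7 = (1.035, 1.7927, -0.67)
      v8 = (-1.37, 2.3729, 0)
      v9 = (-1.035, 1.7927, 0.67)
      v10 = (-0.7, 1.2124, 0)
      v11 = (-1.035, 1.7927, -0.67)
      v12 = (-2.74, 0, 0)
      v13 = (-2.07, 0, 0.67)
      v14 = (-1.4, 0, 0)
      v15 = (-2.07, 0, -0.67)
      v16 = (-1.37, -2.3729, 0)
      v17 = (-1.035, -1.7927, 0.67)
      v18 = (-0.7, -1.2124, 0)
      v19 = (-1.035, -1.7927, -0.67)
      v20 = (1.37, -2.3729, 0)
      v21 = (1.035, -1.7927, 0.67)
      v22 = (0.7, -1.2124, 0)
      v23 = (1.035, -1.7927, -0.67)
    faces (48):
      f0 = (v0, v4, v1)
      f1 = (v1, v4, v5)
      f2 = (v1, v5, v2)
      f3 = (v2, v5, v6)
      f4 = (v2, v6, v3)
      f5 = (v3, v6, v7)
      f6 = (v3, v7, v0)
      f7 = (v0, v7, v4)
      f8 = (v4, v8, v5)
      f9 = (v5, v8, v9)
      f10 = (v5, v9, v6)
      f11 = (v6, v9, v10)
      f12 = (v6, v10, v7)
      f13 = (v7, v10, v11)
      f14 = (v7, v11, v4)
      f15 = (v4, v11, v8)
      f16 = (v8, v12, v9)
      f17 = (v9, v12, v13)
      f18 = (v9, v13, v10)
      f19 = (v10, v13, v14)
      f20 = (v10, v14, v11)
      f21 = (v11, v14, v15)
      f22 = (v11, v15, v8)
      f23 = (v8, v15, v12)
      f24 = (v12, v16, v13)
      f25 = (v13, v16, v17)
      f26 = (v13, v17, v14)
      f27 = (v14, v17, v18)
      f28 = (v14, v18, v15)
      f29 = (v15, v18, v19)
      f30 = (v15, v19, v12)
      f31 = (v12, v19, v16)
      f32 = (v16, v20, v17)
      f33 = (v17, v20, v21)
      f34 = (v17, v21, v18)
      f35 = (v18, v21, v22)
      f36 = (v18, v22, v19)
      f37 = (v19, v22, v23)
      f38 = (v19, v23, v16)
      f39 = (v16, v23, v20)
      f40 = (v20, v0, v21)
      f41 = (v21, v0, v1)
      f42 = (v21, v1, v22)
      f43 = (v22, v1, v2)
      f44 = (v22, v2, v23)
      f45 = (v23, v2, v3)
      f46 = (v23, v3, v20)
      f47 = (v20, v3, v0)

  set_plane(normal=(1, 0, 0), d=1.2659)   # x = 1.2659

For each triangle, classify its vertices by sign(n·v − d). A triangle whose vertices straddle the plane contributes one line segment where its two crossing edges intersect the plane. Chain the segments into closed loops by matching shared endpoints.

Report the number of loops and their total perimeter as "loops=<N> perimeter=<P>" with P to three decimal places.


loops=2 perimeter=10.156

Straddling triangles (20 of 48):
  (v1,v4,v5) [++-] → (1.2659, 2.19261, 0.2082)–(1.2659, 1.39276, 0.67)  len=0.9236
  (v1,v5,v2) [+-+] → (1.2659, 1.39276, 0.67)–(1.2659, 0.658633, 0.246156)  len=0.8477
  (v2,v5,v6) [+--] → (1.2659, 0.658633, 0.246156)–(1.2659, 0.232261, 0)  len=0.4923
  (v2,v6,v3) [+-+] → (1.2659, 0.232261, 0)–(1.2659, 0.711599, -0.276754)  len=0.5535
  (v3,v6,v7) [+--] → (1.2659, 0.711599, -0.276754)–(1.2659, 1.39276, -0.67)  len=0.7865
  (v3,v7,v0) [+-+] → (1.2659, 1.39276, -0.67)–(1.2659, 1.54992, -0.579265)  len=0.1815
  (v0,v7,v4) [+-+] → (1.2659, 1.54992, -0.579265)–(1.2659, 2.19261, -0.2082)  len=0.7421
  (v4,v8,v5) [+--] → (1.2659, 2.3729, 0)–(1.2659, 2.19261, 0.2082)  len=0.2754
  (v7,v11,v4) [--+] → (1.2659, 2.34779, -0.0290008)–(1.2659, 2.19261, -0.2082)  len=0.2371
  (v4,v11,v8) [+--] → (1.2659, 2.34779, -0.0290008)–(1.2659, 2.3729, 0)  len=0.0384
  (v16,v20,v17) [-+-] → (1.2659, -2.3729, 0)–(1.2659, -2.34779, 0.0290008)  len=0.0384
  (v17,v20,v21) [-+-] → (1.2659, -2.34779, 0.0290008)–(1.2659, -2.19261, 0.2082)  len=0.2371
  (v16,v23,v20) [--+] → (1.2659, -2.19261, -0.2082)–(1.2659, -2.3729, 0)  len=0.2754
  (v20,v0,v21) [++-] → (1.2659, -1.54992, 0.579265)–(1.2659, -2.19261, 0.2082)  len=0.7421
  (v21,v0,v1) [-++] → (1.2659, -1.54992, 0.579265)–(1.2659, -1.39276, 0.67)  len=0.1815
  (v21,v1,v22) [-+-] → (1.2659, -1.39276, 0.67)–(1.2659, -0.711599, 0.276754)  len=0.7865
  (v22,v1,v2) [-++] → (1.2659, -0.711599, 0.276754)–(1.2659, -0.232261, 0)  len=0.5535
  (v22,v2,v23) [-+-] → (1.2659, -0.232261, 0)–(1.2659, -0.658633, -0.246156)  len=0.4923
  (v23,v2,v3) [-++] → (1.2659, -0.658633, -0.246156)–(1.2659, -1.39276, -0.67)  len=0.8477
  (v23,v3,v20) [-++] → (1.2659, -1.39276, -0.67)–(1.2659, -2.19261, -0.2082)  len=0.9236

Chained into 2 loop(s):
  loop 1: 10 segments, perimeter = 5.0780
  loop 2: 10 segments, perimeter = 5.0780
Total perimeter = 10.156


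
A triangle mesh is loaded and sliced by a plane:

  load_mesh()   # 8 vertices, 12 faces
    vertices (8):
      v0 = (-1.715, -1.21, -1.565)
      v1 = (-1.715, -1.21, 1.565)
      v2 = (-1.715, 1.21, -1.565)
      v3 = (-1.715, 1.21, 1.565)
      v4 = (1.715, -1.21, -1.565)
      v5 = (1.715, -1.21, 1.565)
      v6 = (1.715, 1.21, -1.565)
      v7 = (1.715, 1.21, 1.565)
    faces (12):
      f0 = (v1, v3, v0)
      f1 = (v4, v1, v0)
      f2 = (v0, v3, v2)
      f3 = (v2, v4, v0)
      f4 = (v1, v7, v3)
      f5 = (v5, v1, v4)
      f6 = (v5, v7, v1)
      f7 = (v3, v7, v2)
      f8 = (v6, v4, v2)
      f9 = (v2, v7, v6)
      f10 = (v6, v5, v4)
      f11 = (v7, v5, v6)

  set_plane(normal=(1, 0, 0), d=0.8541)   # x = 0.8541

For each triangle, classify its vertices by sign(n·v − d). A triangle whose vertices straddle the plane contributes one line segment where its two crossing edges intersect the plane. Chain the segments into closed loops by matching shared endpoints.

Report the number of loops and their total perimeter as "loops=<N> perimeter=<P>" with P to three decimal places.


loops=1 perimeter=11.100

Straddling triangles (8 of 12):
  (v4,v1,v0) [+--] → (0.8541, -1.21, -0.779397)–(0.8541, -1.21, -1.565)  len=0.7856
  (v2,v4,v0) [-+-] → (0.8541, -0.602601, -1.565)–(0.8541, -1.21, -1.565)  len=0.6074
  (v1,v7,v3) [-+-] → (0.8541, 0.602601, 1.565)–(0.8541, 1.21, 1.565)  len=0.6074
  (v5,v1,v4) [+-+] → (0.8541, -1.21, 1.565)–(0.8541, -1.21, -0.779397)  len=2.3444
  (v5,v7,v1) [++-] → (0.8541, 0.602601, 1.565)–(0.8541, -1.21, 1.565)  len=1.8126
  (v3,v7,v2) [-+-] → (0.8541, 1.21, 1.565)–(0.8541, 1.21, 0.779397)  len=0.7856
  (v6,v4,v2) [++-] → (0.8541, -0.602601, -1.565)–(0.8541, 1.21, -1.565)  len=1.8126
  (v2,v7,v6) [-++] → (0.8541, 1.21, 0.779397)–(0.8541, 1.21, -1.565)  len=2.3444

Chained into 1 loop(s):
  loop 1: 8 segments, perimeter = 11.1000
Total perimeter = 11.100


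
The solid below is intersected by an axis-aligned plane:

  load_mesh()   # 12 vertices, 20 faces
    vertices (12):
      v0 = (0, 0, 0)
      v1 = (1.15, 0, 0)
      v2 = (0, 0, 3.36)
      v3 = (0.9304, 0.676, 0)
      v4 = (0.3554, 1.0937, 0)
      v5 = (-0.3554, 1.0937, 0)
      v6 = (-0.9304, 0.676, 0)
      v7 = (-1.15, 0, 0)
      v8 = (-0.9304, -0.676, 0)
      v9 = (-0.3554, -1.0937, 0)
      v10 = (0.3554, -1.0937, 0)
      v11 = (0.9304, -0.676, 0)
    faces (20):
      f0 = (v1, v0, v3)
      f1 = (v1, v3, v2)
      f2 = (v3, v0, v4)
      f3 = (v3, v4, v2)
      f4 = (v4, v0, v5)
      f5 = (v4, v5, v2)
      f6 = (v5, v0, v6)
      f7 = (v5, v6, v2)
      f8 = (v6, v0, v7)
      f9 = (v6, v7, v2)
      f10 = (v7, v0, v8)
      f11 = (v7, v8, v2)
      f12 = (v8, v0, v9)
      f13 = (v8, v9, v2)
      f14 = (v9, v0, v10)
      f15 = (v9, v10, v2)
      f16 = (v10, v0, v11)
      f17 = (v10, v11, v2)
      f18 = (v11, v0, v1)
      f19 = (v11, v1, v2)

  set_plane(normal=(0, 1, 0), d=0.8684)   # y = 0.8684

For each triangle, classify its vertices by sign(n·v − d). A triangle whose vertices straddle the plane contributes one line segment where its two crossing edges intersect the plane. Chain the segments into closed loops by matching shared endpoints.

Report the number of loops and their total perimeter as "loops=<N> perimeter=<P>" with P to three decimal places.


Straddling triangles (6 of 20):
  (v3,v0,v4) [--+] → (0.282188, 0.8684, 0)–(0.665545, 0.8684, 0)  len=0.3834
  (v3,v4,v2) [-+-] → (0.665545, 0.8684, 0)–(0.282188, 0.8684, 0.692153)  len=0.7912
  (v4,v0,v5) [+-+] → (0.282188, 0.8684, 0)–(-0.282188, 0.8684, 0)  len=0.5644
  (v4,v5,v2) [++-] → (-0.282188, 0.8684, 0.692153)–(0.282188, 0.8684, 0.692153)  len=0.5644
  (v5,v0,v6) [+--] → (-0.282188, 0.8684, 0)–(-0.665545, 0.8684, 0)  len=0.3834
  (v5,v6,v2) [+--] → (-0.665545, 0.8684, 0)–(-0.282188, 0.8684, 0.692153)  len=0.7912

Chained into 1 loop(s):
  loop 1: 6 segments, perimeter = 3.4779
Total perimeter = 3.478

loops=1 perimeter=3.478


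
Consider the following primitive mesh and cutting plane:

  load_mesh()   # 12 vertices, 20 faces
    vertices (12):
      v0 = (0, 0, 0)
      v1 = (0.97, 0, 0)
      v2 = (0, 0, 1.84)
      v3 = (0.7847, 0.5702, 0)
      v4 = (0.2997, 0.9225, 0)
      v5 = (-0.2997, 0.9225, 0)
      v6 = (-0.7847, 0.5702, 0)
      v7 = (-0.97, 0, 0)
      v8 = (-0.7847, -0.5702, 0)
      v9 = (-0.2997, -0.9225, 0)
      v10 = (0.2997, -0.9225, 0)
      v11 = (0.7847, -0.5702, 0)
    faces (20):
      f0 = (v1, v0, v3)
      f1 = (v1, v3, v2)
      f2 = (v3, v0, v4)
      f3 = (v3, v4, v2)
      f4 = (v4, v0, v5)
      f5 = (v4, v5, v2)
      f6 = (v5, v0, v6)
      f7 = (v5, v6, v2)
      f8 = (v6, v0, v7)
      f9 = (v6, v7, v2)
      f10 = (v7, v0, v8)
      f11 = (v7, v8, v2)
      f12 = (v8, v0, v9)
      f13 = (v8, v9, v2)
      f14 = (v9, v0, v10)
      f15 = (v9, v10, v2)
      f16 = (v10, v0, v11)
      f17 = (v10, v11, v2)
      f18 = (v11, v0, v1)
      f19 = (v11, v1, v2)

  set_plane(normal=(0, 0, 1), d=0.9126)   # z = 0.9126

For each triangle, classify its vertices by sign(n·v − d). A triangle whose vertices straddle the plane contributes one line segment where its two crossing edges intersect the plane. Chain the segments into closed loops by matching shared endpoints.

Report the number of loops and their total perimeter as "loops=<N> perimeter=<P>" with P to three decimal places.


Straddling triangles (10 of 20):
  (v1,v3,v2) [--+] → (0.395506, 0.287393, 0.9126)–(0.488901, 0, 0.9126)  len=0.3022
  (v3,v4,v2) [--+] → (0.151055, 0.46496, 0.9126)–(0.395506, 0.287393, 0.9126)  len=0.3021
  (v4,v5,v2) [--+] → (-0.151055, 0.46496, 0.9126)–(0.151055, 0.46496, 0.9126)  len=0.3021
  (v5,v6,v2) [--+] → (-0.395506, 0.287393, 0.9126)–(-0.151055, 0.46496, 0.9126)  len=0.3021
  (v6,v7,v2) [--+] → (-0.488901, 0, 0.9126)–(-0.395506, 0.287393, 0.9126)  len=0.3022
  (v7,v8,v2) [--+] → (-0.395506, -0.287393, 0.9126)–(-0.488901, 0, 0.9126)  len=0.3022
  (v8,v9,v2) [--+] → (-0.151055, -0.46496, 0.9126)–(-0.395506, -0.287393, 0.9126)  len=0.3021
  (v9,v10,v2) [--+] → (0.151055, -0.46496, 0.9126)–(-0.151055, -0.46496, 0.9126)  len=0.3021
  (v10,v11,v2) [--+] → (0.395506, -0.287393, 0.9126)–(0.151055, -0.46496, 0.9126)  len=0.3021
  (v11,v1,v2) [--+] → (0.488901, 0, 0.9126)–(0.395506, -0.287393, 0.9126)  len=0.3022

Chained into 1 loop(s):
  loop 1: 10 segments, perimeter = 3.0215
Total perimeter = 3.022

loops=1 perimeter=3.022


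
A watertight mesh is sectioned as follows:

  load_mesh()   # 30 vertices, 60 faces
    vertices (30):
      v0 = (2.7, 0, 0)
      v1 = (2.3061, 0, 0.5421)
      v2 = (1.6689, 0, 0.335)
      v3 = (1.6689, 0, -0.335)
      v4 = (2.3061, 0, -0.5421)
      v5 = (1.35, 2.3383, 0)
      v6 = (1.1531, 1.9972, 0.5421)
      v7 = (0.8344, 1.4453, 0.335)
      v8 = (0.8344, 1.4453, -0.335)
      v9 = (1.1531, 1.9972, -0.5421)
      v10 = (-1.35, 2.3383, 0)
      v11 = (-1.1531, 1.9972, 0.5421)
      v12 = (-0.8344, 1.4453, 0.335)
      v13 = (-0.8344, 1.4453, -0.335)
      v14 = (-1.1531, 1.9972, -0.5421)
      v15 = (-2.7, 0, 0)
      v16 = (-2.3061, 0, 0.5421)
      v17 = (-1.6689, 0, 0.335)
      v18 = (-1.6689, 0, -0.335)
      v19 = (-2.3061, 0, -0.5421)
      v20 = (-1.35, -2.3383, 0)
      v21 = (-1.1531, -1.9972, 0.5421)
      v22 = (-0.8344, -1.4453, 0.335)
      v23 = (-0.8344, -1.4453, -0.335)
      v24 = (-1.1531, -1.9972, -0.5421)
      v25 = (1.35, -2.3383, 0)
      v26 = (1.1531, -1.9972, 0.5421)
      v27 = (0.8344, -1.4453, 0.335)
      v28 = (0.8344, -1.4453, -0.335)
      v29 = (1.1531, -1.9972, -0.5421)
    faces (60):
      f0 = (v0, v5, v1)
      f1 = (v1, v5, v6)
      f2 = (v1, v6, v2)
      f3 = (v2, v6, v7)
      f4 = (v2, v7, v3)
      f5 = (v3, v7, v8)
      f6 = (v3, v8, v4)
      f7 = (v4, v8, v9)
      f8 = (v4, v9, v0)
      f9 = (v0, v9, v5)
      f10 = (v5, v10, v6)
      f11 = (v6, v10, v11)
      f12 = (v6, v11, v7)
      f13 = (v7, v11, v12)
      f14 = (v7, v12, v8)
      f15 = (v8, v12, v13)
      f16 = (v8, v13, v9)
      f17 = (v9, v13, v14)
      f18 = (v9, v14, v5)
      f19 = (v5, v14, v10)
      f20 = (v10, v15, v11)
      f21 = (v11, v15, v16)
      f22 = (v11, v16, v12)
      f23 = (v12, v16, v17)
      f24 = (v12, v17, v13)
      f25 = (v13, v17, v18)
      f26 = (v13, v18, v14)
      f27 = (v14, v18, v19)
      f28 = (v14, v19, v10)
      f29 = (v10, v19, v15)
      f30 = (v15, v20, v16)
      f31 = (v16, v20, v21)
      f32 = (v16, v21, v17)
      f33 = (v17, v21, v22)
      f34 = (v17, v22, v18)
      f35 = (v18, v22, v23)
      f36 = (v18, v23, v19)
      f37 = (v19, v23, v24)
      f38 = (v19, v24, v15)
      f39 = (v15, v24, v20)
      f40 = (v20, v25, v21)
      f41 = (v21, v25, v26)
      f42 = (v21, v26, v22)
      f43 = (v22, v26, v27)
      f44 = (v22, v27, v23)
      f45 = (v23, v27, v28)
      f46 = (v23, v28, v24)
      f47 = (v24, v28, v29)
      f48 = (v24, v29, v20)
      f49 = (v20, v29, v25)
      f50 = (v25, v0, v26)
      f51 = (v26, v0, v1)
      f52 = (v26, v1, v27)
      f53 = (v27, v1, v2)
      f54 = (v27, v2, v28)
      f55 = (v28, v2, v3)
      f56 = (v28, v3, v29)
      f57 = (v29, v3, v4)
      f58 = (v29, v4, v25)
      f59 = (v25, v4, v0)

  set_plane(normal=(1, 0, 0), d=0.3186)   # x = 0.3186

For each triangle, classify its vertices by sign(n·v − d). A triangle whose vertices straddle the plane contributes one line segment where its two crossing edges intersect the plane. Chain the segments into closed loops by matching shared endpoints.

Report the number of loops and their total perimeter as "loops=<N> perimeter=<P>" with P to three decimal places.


Straddling triangles (20 of 60):
  (v5,v10,v6) [+-+] → (0.3186, 2.3383, 0)–(0.3186, 2.11092, 0.361371)  len=0.4270
  (v6,v10,v11) [+--] → (0.3186, 2.11092, 0.361371)–(0.3186, 1.9972, 0.5421)  len=0.2135
  (v6,v11,v7) [+-+] → (0.3186, 1.9972, 0.5421)–(0.3186, 1.58853, 0.388747)  len=0.4365
  (v7,v11,v12) [+--] → (0.3186, 1.58853, 0.388747)–(0.3186, 1.4453, 0.335)  len=0.1530
  (v7,v12,v8) [+-+] → (0.3186, 1.4453, 0.335)–(0.3186, 1.4453, -0.127913)  len=0.4629
  (v8,v12,v13) [+--] → (0.3186, 1.4453, -0.127913)–(0.3186, 1.4453, -0.335)  len=0.2071
  (v8,v13,v9) [+-+] → (0.3186, 1.4453, -0.335)–(0.3186, 1.76547, -0.455144)  len=0.3420
  (v9,v13,v14) [+--] → (0.3186, 1.76547, -0.455144)–(0.3186, 1.9972, -0.5421)  len=0.2475
  (v9,v14,v5) [+-+] → (0.3186, 1.9972, -0.5421)–(0.3186, 2.19775, -0.223372)  len=0.3766
  (v5,v14,v10) [+--] → (0.3186, 2.19775, -0.223372)–(0.3186, 2.3383, 0)  len=0.2639
  (v20,v25,v21) [-+-] → (0.3186, -2.3383, 0)–(0.3186, -2.19775, 0.223372)  len=0.2639
  (v21,v25,v26) [-++] → (0.3186, -2.19775, 0.223372)–(0.3186, -1.9972, 0.5421)  len=0.3766
  (v21,v26,v22) [-+-] → (0.3186, -1.9972, 0.5421)–(0.3186, -1.76547, 0.455144)  len=0.2475
  (v22,v26,v27) [-++] → (0.3186, -1.76547, 0.455144)–(0.3186, -1.4453, 0.335)  len=0.3420
  (v22,v27,v23) [-+-] → (0.3186, -1.4453, 0.335)–(0.3186, -1.4453, 0.127913)  len=0.2071
  (v23,v27,v28) [-++] → (0.3186, -1.4453, 0.127913)–(0.3186, -1.4453, -0.335)  len=0.4629
  (v23,v28,v24) [-+-] → (0.3186, -1.4453, -0.335)–(0.3186, -1.58853, -0.388747)  len=0.1530
  (v24,v28,v29) [-++] → (0.3186, -1.58853, -0.388747)–(0.3186, -1.9972, -0.5421)  len=0.4365
  (v24,v29,v20) [-+-] → (0.3186, -1.9972, -0.5421)–(0.3186, -2.11092, -0.361371)  len=0.2135
  (v20,v29,v25) [-++] → (0.3186, -2.11092, -0.361371)–(0.3186, -2.3383, 0)  len=0.4270

Chained into 2 loop(s):
  loop 1: 10 segments, perimeter = 3.1299
  loop 2: 10 segments, perimeter = 3.1299
Total perimeter = 6.260

loops=2 perimeter=6.260


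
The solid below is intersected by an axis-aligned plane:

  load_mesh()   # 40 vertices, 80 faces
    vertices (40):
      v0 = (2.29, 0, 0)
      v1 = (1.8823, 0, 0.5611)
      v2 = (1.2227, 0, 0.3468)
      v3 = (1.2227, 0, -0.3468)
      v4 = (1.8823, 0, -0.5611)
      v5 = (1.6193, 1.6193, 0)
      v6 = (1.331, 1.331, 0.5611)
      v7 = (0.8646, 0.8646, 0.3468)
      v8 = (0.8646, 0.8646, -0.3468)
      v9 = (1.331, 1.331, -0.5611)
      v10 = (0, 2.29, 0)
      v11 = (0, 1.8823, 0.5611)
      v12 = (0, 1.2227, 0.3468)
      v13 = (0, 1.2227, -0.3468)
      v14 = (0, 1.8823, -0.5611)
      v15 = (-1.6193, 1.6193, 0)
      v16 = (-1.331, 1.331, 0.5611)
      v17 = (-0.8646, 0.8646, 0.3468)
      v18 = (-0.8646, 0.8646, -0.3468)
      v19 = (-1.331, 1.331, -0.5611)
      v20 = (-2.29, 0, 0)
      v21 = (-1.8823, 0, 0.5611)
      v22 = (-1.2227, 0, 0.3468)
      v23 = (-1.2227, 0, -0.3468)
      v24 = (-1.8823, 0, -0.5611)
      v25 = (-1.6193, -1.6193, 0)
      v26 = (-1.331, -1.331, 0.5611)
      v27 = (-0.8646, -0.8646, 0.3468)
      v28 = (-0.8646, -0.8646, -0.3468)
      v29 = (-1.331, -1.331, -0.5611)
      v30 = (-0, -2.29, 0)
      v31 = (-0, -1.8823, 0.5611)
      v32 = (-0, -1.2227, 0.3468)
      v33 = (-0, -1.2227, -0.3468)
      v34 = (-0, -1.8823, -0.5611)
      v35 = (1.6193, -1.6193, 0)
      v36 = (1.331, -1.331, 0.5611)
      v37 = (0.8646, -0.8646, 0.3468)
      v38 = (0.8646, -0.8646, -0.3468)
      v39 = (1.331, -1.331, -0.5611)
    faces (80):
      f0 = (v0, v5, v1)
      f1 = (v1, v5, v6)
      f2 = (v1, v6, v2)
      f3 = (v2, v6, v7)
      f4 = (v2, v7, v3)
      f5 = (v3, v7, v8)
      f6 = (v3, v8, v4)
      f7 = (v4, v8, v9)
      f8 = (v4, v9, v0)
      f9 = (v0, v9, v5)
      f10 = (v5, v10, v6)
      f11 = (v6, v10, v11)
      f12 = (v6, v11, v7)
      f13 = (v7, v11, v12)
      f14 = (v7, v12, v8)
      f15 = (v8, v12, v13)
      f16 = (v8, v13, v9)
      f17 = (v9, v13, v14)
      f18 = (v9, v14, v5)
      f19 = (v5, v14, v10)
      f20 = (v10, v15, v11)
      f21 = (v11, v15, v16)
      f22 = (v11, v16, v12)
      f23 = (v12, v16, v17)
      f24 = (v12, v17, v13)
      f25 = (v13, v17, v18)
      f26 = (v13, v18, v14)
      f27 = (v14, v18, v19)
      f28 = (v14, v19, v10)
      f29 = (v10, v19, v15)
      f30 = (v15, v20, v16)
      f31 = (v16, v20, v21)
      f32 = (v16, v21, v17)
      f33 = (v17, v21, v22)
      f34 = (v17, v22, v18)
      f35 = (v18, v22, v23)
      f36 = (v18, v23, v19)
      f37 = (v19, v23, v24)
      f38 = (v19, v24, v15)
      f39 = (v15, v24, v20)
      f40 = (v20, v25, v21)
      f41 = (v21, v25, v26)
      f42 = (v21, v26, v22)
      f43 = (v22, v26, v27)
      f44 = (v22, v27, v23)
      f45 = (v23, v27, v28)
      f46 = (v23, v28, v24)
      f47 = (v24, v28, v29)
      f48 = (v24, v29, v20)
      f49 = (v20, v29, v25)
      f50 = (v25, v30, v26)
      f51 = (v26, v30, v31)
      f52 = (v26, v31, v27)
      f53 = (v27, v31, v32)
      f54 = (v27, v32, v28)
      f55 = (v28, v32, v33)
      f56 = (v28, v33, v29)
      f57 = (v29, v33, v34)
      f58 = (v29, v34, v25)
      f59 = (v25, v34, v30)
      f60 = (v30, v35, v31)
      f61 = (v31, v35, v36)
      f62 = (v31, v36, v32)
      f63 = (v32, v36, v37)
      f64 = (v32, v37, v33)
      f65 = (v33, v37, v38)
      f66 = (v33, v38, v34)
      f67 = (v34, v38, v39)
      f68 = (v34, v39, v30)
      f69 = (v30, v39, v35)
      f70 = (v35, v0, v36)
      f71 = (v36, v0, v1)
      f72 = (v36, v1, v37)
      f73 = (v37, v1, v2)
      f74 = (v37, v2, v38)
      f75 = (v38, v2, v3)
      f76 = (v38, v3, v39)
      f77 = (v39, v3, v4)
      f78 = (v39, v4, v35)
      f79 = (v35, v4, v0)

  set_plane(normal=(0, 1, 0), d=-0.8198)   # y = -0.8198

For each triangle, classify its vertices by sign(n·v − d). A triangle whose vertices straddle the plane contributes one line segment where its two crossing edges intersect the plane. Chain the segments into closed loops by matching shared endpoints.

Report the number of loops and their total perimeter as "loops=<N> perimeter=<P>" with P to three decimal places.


loops=2 perimeter=6.936

Straddling triangles (20 of 80):
  (v20,v25,v21) [+-+] → (-1.95045, -0.8198, 0)–(-1.74915, -0.8198, 0.277033)  len=0.3424
  (v21,v25,v26) [+--] → (-1.74915, -0.8198, 0.277033)–(-1.54274, -0.8198, 0.5611)  len=0.3511
  (v21,v26,v22) [+-+] → (-1.54274, -0.8198, 0.5611)–(-1.2894, -0.8198, 0.478793)  len=0.2664
  (v22,v26,v27) [+--] → (-1.2894, -0.8198, 0.478793)–(-0.883155, -0.8198, 0.3468)  len=0.4272
  (v22,v27,v23) [+-+] → (-0.883155, -0.8198, 0.3468)–(-0.883155, -0.8198, 0.310861)  len=0.0359
  (v23,v27,v28) [+--] → (-0.883155, -0.8198, 0.310861)–(-0.883155, -0.8198, -0.3468)  len=0.6577
  (v23,v28,v24) [+-+] → (-0.883155, -0.8198, -0.3468)–(-0.917333, -0.8198, -0.357904)  len=0.0359
  (v24,v28,v29) [+--] → (-0.917333, -0.8198, -0.357904)–(-1.54274, -0.8198, -0.5611)  len=0.6576
  (v24,v29,v20) [+-+] → (-1.54274, -0.8198, -0.5611)–(-1.69933, -0.8198, -0.345597)  len=0.2664
  (v20,v29,v25) [+--] → (-1.69933, -0.8198, -0.345597)–(-1.95045, -0.8198, 0)  len=0.4272
  (v35,v0,v36) [-+-] → (1.95045, -0.8198, 0)–(1.69933, -0.8198, 0.345597)  len=0.4272
  (v36,v0,v1) [-++] → (1.69933, -0.8198, 0.345597)–(1.54274, -0.8198, 0.5611)  len=0.2664
  (v36,v1,v37) [-+-] → (1.54274, -0.8198, 0.5611)–(0.917333, -0.8198, 0.357904)  len=0.6576
  (v37,v1,v2) [-++] → (0.917333, -0.8198, 0.357904)–(0.883155, -0.8198, 0.3468)  len=0.0359
  (v37,v2,v38) [-+-] → (0.883155, -0.8198, 0.3468)–(0.883155, -0.8198, -0.310861)  len=0.6577
  (v38,v2,v3) [-++] → (0.883155, -0.8198, -0.310861)–(0.883155, -0.8198, -0.3468)  len=0.0359
  (v38,v3,v39) [-+-] → (0.883155, -0.8198, -0.3468)–(1.2894, -0.8198, -0.478793)  len=0.4272
  (v39,v3,v4) [-++] → (1.2894, -0.8198, -0.478793)–(1.54274, -0.8198, -0.5611)  len=0.2664
  (v39,v4,v35) [-+-] → (1.54274, -0.8198, -0.5611)–(1.74915, -0.8198, -0.277033)  len=0.3511
  (v35,v4,v0) [-++] → (1.74915, -0.8198, -0.277033)–(1.95045, -0.8198, 0)  len=0.3424

Chained into 2 loop(s):
  loop 1: 10 segments, perimeter = 3.4678
  loop 2: 10 segments, perimeter = 3.4678
Total perimeter = 6.936
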